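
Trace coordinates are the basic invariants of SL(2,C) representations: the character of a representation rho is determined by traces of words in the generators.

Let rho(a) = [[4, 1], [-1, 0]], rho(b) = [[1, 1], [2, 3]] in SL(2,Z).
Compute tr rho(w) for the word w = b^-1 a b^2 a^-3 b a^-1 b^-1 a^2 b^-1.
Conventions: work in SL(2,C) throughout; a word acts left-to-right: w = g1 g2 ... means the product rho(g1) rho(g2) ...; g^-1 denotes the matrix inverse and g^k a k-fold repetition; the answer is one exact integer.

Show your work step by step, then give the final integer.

rho(b^-1) = [[3, -1], [-2, 1]]
... * rho(a) = [[4, 1], [-1, 0]]  ->  [[13, 3], [-9, -2]]
... * rho(b) = [[1, 1], [2, 3]]  ->  [[19, 22], [-13, -15]]
... * rho(b) = [[1, 1], [2, 3]]  ->  [[63, 85], [-43, -58]]
... * rho(a^-1) = [[0, -1], [1, 4]]  ->  [[85, 277], [-58, -189]]
... * rho(a^-1) = [[0, -1], [1, 4]]  ->  [[277, 1023], [-189, -698]]
... * rho(a^-1) = [[0, -1], [1, 4]]  ->  [[1023, 3815], [-698, -2603]]
... * rho(b) = [[1, 1], [2, 3]]  ->  [[8653, 12468], [-5904, -8507]]
... * rho(a^-1) = [[0, -1], [1, 4]]  ->  [[12468, 41219], [-8507, -28124]]
... * rho(b^-1) = [[3, -1], [-2, 1]]  ->  [[-45034, 28751], [30727, -19617]]
... * rho(a) = [[4, 1], [-1, 0]]  ->  [[-208887, -45034], [142525, 30727]]
... * rho(a) = [[4, 1], [-1, 0]]  ->  [[-790514, -208887], [539373, 142525]]
... * rho(b^-1) = [[3, -1], [-2, 1]]  ->  [[-1953768, 581627], [1333069, -396848]]
tr = -1953768 + -396848 = -2350616

-2350616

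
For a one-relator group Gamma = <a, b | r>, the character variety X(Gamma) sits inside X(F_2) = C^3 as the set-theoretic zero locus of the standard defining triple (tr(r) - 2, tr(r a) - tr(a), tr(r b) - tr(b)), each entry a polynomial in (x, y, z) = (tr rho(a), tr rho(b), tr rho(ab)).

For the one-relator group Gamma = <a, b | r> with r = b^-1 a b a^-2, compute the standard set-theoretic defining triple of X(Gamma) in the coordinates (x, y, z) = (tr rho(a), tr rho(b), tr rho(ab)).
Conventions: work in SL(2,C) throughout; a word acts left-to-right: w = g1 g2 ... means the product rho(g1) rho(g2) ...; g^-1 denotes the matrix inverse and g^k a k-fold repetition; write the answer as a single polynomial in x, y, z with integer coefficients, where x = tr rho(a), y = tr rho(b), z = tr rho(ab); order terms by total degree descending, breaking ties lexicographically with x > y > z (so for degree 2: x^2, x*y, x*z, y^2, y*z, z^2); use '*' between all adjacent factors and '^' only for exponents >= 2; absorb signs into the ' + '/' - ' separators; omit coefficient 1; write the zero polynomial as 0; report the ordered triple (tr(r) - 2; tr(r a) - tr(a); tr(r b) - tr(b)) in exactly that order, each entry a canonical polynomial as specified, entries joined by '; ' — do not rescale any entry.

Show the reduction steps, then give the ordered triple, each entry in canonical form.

-x^2*y*z + x^3 + x*y^2 + x*z^2 - 3*x - 2; -x*y*z + x^2 + y^2 + z^2 - x - 2; x*y - y - z

and trace(a b a) = trace(a) trace(b a) - trace(b) = x*z - y
trace(a b a b) = trace(b a) trace(b a) - trace(1) = z^2 - 2
trace(b^-1 a b a) = trace(a b a) trace(b) - trace(a b a b) = x*y*z - y^2 - z^2 + 2
trace(a^-1 b^-1 a b) = trace(b^-1 a b) trace(a) - trace(b^-1 a b a) = -x*y*z + x^2 + y^2 + z^2 - 2
trace(b^-1 a b a^-2) = trace(a^-1 b^-1 a b) trace(a) - trace(a^-1 b^-1 a b a) = -x^2*y*z + x^3 + x*y^2 + x*z^2 - 3*x
and trace(b a^-1) = trace(b) trace(a) - trace(b a)   [inverse elimination on a] = x*y - z
assemble the triple (trace(r) - 2; trace(r a) - x; trace(r b) - y)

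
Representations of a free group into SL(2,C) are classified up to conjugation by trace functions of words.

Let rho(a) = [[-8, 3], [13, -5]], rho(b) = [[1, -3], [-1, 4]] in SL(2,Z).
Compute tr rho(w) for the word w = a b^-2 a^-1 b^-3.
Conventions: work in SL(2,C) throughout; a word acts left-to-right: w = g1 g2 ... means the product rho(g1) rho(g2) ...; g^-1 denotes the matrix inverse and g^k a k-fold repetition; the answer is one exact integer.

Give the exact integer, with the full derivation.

rho(a) = [[-8, 3], [13, -5]]
... * rho(b^-1) = [[4, 3], [1, 1]]  ->  [[-29, -21], [47, 34]]
... * rho(b^-1) = [[4, 3], [1, 1]]  ->  [[-137, -108], [222, 175]]
... * rho(a^-1) = [[-5, -3], [-13, -8]]  ->  [[2089, 1275], [-3385, -2066]]
... * rho(b^-1) = [[4, 3], [1, 1]]  ->  [[9631, 7542], [-15606, -12221]]
... * rho(b^-1) = [[4, 3], [1, 1]]  ->  [[46066, 36435], [-74645, -59039]]
... * rho(b^-1) = [[4, 3], [1, 1]]  ->  [[220699, 174633], [-357619, -282974]]
tr = 220699 + -282974 = -62275

-62275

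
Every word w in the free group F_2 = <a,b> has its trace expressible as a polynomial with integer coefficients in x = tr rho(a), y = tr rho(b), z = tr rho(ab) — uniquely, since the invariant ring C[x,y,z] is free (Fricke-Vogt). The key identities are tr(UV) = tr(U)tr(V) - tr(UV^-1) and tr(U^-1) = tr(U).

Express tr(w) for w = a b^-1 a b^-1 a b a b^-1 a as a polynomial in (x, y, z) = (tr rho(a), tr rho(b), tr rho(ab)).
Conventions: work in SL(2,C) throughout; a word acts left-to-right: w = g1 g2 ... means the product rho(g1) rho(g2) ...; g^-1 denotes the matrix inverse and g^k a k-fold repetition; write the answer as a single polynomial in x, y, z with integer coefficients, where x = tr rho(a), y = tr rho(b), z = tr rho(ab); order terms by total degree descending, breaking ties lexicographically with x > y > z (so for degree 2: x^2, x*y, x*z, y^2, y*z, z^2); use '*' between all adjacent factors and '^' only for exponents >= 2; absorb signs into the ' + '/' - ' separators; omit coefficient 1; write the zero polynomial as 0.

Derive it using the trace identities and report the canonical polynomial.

trace(a b a) = trace(a) * trace(b a) - trace(b)  (reduce the a square) = x*z - y
trace(a b a^2) = trace(a) * trace(a b a) - trace(a b)  (reduce the a square) = x^2*z - x*y - z
trace(b a^4) = trace(a) * trace(a b a^2) - trace(a b a)  (reduce the a square) = x^3*z - x^2*y - 2*x*z + y
trace(a b a^4) = trace(a) * trace(b a^4) - trace(b a^3)  (reduce the a square) = x^4*z - x^3*y - 3*x^2*z + 2*x*y + z
trace(b a b a) = trace(b a) * trace(b a) - trace(1)  (split on b) = z^2 - 2
trace(b a b) = trace(b) * trace(a b) - trace(a)  (reduce the b square) = y*z - x
trace(b a b a^2) = trace(a) * trace(b a b a) - trace(b a b)  (reduce the a square) = x*z^2 - y*z - x
trace(a b a b a^2) = trace(a) * trace(b a b a^2) - trace(b a b a)  (reduce the a square) = x^2*z^2 - x*y*z - x^2 - z^2 + 2
trace(a b a^4 b) = trace(a) * trace(a b a b a^2) - trace(a b a b a)  (reduce the a square) = x^3*z^2 - x^2*y*z - x^3 - 2*x*z^2 + y*z + 3*x
trace(a b^-1 a b a^3) = trace(a b a^4) * trace(b) - trace(a b a^4 b)  (eliminate b^-1) = x^4*y*z - x^3*y^2 - x^3*z^2 - 2*x^2*y*z + x^3 + 2*x*y^2 + 2*x*z^2 - 3*x
trace(a^2) = trace(a) * trace(a) - trace(1)  (reduce the a square) = x^2 - 2
trace(b^2 a^2) = trace(b) * trace(a^2 b) - trace(a^2)  (reduce the b square) = x*y*z - x^2 - y^2 + 2
trace(b a^3 b) = trace(a) * trace(b^2 a^2) - trace(b^2 a)  (reduce the a square) = x^2*y*z - x^3 - x*y^2 - y*z + 3*x
trace(a b a^3 b a) = trace(a) * trace(b a^3 b a) - trace(b a^3 b)  (reduce the a square) = x^3*z^2 - 2*x^2*y*z + x*y^2 - x*z^2 + y*z - x
trace(b a b a b a) = trace(b a b a) * trace(b a) - trace(a b)  (split on b) = z^3 - 3*z
trace(b a b a b) = trace(b) * trace(a b a b) - trace(a b a)  (reduce the b square) = y*z^2 - x*z - y
trace(b a b a b a^2) = trace(a) * trace(b a b a b a) - trace(b a b a b)  (reduce the a square) = x*z^3 - y*z^2 - 2*x*z + y
trace(a b a^3 b a b) = trace(a) * trace(b a b a b a^2) - trace(b a b a b a)  (reduce the a square) = x^2*z^3 - x*y*z^2 - 2*x^2*z - z^3 + x*y + 3*z
trace(a b^-1 a b a^3 b) = trace(a b a^3 b a) * trace(b) - trace(a b a^3 b a b)  (eliminate b^-1) = x^3*y*z^2 - 2*x^2*y^2*z - x^2*z^3 + x*y^3 + 2*x^2*z + y^2*z + z^3 - 2*x*y - 3*z
trace(a^2 b^-1 a b^-1 a b a) = trace(a b^-1 a b a^3) * trace(b) - trace(a b^-1 a b a^3 b)  (eliminate b^-1) = x^4*y^2*z - x^3*y^3 - 2*x^3*y*z^2 + x^2*z^3 + x^3*y + x*y^3 + 2*x*y*z^2 - 2*x^2*z - y^2*z - z^3 - x*y + 3*z
trace(a b^-1 a b a b a^2) = trace(a b a b a^3) * trace(b) - trace(a b a b a^3 b)  (eliminate b^-1) = x^3*y*z^2 - x^2*y^2*z - x^2*z^3 - x^3*y - x*y*z^2 + 2*x^2*z + y^2*z + z^3 + 2*x*y - 3*z
trace(b^2 a b) = trace(b) * trace(a b^2) - trace(a b)  (reduce the b square) = y^2*z - x*y - z
trace(b a b a^2 b) = trace(a) * trace(b^2 a b a) - trace(b^2 a b)  (reduce the a square) = x*y*z^2 - x^2*z - y^2*z + z
trace(a b a b a^2 b a) = trace(a) * trace(b a b a^2 b a) - trace(b a b a^2 b)  (reduce the a square) = x^2*z^3 - 2*x*y*z^2 - x^2*z + y^2*z + x*y - z
trace(b a b a b a b a) = trace(b a b a b a) * trace(b a) - trace(a b a b)  (split on b) = z^4 - 4*z^2 + 2
trace(b a b a b a b) = trace(b) * trace(a b a b a b) - trace(a b a b a)  (reduce the b square) = y*z^3 - x*z^2 - 2*y*z + x
trace(a b a b a^2 b a b) = trace(a) * trace(b a b a b a b a) - trace(b a b a b a b)  (reduce the a square) = x*z^4 - y*z^3 - 3*x*z^2 + 2*y*z + x
trace(a b^-1 a b a b a^2 b) = trace(a b a b a^2 b a) * trace(b) - trace(a b a b a^2 b a b)  (eliminate b^-1) = x^2*y*z^3 - 2*x*y^2*z^2 - x*z^4 - x^2*y*z + y^3*z + y*z^3 + x*y^2 + 3*x*z^2 - 3*y*z - x
trace(a^2 b^-1 a b^-1 a b a b) = trace(a b^-1 a b a b a^2) * trace(b) - trace(a b^-1 a b a b a^2 b)  (eliminate b^-1) = x^3*y^2*z^2 - x^2*y^3*z - 2*x^2*y*z^3 - x^3*y^2 + x*y^2*z^2 + x*z^4 + 3*x^2*y*z + x*y^2 - 3*x*z^2 + x
trace(a b^-1 a b^-1 a b a b^-1 a) = trace(a^2 b^-1 a b^-1 a b a) * trace(b) - trace(a^2 b^-1 a b^-1 a b a b)  (eliminate b^-1) = x^4*y^3*z - x^3*y^4 - 3*x^3*y^2*z^2 + x^2*y^3*z + 3*x^2*y*z^3 + 2*x^3*y^2 + x*y^4 + x*y^2*z^2 - x*z^4 - 5*x^2*y*z - y^3*z - y*z^3 - 2*x*y^2 + 3*x*z^2 + 3*y*z - x

x^4*y^3*z - x^3*y^4 - 3*x^3*y^2*z^2 + x^2*y^3*z + 3*x^2*y*z^3 + 2*x^3*y^2 + x*y^4 + x*y^2*z^2 - x*z^4 - 5*x^2*y*z - y^3*z - y*z^3 - 2*x*y^2 + 3*x*z^2 + 3*y*z - x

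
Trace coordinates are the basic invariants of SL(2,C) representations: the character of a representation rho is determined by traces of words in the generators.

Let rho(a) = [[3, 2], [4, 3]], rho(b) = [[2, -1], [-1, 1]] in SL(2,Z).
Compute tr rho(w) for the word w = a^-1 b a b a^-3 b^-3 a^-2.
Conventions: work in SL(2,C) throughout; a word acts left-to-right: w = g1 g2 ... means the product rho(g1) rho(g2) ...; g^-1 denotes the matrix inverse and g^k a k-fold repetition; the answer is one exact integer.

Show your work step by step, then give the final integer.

37395

rho(a^-1) = [[3, -2], [-4, 3]]
... * rho(b) = [[2, -1], [-1, 1]]  ->  [[8, -5], [-11, 7]]
... * rho(a) = [[3, 2], [4, 3]]  ->  [[4, 1], [-5, -1]]
... * rho(b) = [[2, -1], [-1, 1]]  ->  [[7, -3], [-9, 4]]
... * rho(a^-1) = [[3, -2], [-4, 3]]  ->  [[33, -23], [-43, 30]]
... * rho(a^-1) = [[3, -2], [-4, 3]]  ->  [[191, -135], [-249, 176]]
... * rho(a^-1) = [[3, -2], [-4, 3]]  ->  [[1113, -787], [-1451, 1026]]
... * rho(b^-1) = [[1, 1], [1, 2]]  ->  [[326, -461], [-425, 601]]
... * rho(b^-1) = [[1, 1], [1, 2]]  ->  [[-135, -596], [176, 777]]
... * rho(b^-1) = [[1, 1], [1, 2]]  ->  [[-731, -1327], [953, 1730]]
... * rho(a^-1) = [[3, -2], [-4, 3]]  ->  [[3115, -2519], [-4061, 3284]]
... * rho(a^-1) = [[3, -2], [-4, 3]]  ->  [[19421, -13787], [-25319, 17974]]
tr = 19421 + 17974 = 37395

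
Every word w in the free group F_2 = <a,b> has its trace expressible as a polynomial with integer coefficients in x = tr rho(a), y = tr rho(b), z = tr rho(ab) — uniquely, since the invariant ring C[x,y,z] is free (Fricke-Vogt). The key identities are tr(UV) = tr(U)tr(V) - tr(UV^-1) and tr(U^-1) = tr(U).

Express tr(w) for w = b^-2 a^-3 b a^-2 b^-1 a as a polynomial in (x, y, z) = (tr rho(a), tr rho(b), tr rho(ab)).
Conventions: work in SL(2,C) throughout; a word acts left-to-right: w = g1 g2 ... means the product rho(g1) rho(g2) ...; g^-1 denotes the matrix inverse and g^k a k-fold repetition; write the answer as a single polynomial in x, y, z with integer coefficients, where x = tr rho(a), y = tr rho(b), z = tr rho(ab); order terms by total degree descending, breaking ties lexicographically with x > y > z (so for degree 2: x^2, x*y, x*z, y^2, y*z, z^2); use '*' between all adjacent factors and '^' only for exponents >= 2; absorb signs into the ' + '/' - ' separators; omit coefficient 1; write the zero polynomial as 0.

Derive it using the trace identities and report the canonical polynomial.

x^5*y^3*z - x^6*y^2 - x^4*y^4 - 2*x^4*y^2*z^2 + x^5*y*z + x^3*y*z^3 + 5*x^4*y^2 + x^2*y^4 + 2*x^2*y^2*z^2 - 5*x^3*y*z - x*y^3*z - x*y*z^3 - 4*x^2*y^2 + x^2*z^2 + 2*x*y*z + y^2 - 2

trace(b^-1) = trace(b) = y
trace(a^2 b) = trace(a) trace(b a) - trace(b) = x*z - y
trace(a^2) = trace(a) trace(a) - trace(1) = x^2 - 2
trace(a b^2 a) = trace(b) trace(a^2 b) - trace(a^2) = x*y*z - x^2 - y^2 + 2
trace(a b a b) = trace(b a) trace(b a) - trace(1) = z^2 - 2
trace(a b^2 a b) = trace(b) trace(a b a b) - trace(a b a) = y*z^2 - x*z - y
trace(b a b^-1 a b) = trace(a b^2 a) trace(b) - trace(a b^2 a b) = x*y^2*z - x^2*y - y^3 - y*z^2 + x*z + 3*y
trace(b a b) = trace(b) trace(a b) - trace(a) = y*z - x
trace(a b a b a) = trace(a) trace(b a b a) - trace(b a b) = x*z^2 - y*z - x
trace(a b a b a b) = trace(b a) trace(b a b a) - trace(b^-1 a^-1) = z^3 - 3*z
trace(b a b^-1 a b a) = trace(a b a b a) trace(b) - trace(a b a b a b) = x*y*z^2 - y^2*z - z^3 - x*y + 3*z
trace(a b^-1 a b a^-1 b) = trace(b a b^-1 a b) trace(a) - trace(b a b^-1 a b a) = x^2*y^2*z - x^3*y - x*y^3 - 2*x*y*z^2 + x^2*z + y^2*z + z^3 + 4*x*y - 3*z
trace(b a^-1 b^-1 a b^-1 a) = trace(a b^-1 a b a^-1) trace(b) - trace(a b^-1 a b a^-1 b) = -x^2*y^2*z + x^3*y + x*y^3 + 2*x*y*z^2 - x^2*z - y^2*z - z^3 - 3*x*y + 3*z
trace(a^-1 b a^-1 b^-1 a b^-1) = trace(b a^-1 b^-1 a b^-1) trace(a) - trace(b a^-1 b^-1 a b^-1 a) = x^2*y^2*z - x^3*y - x*y^3 - 2*x*y*z^2 + x^2*z + y^2*z + z^3 + 4*x*y - 3*z
trace(b^-1 a^-2 b a^-1 b^-1 a) = trace(a^-1 b a^-1 b^-1 a b^-1) trace(a) - trace(a^-1 b a^-1 b^-1 a b^-1 a) = x^3*y^2*z - x^4*y - x^2*y^3 - 2*x^2*y*z^2 + x^3*z + x*y^2*z + x*z^3 + 4*x^2*y - 3*x*z - y
trace(a b a^-1 b) = trace(b a b) trace(a) - trace(b a b a) = x*y*z - x^2 - z^2 + 2
trace(b a^-1 b^-1 a) = trace(a b a^-1) trace(b) - trace(a b a^-1 b) = -x*y*z + x^2 + y^2 + z^2 - 2
trace(a^-1 b a^-1 b^-1) = trace(b a^-1 b^-1) trace(a) - trace(b a^-1 b^-1 a) = x*y*z - y^2 - z^2 + 2
trace(a^-1 b a^-1 b^-1 a b^-2 a^-1) = trace(b^-1 a^-2 b a^-1 b^-1 a) trace(b) - trace(b^-1 a^-2 b a^-1 b^-1 a b) = x^3*y^3*z - x^4*y^2 - x^2*y^4 - 2*x^2*y^2*z^2 + x^3*y*z + x*y^3*z + x*y*z^3 + 4*x^2*y^2 - 4*x*y*z + z^2 - 2
trace(b a b^-2 a b) = trace(a b^2 a b^-1) trace(b) - trace(a b^2 a) = x*y^3*z - x^2*y^2 - y^4 - y^2*z^2 + x^2 + 4*y^2 - 2
trace(b a b^-2 a b a) = trace(b^-1 a b a b a) trace(b) - trace(b^-1 a b a b a b) = x*y^2*z^2 - y^3*z - y*z^3 - x*y^2 - x*z^2 + 4*y*z + x
trace(b a^-1 b a b^-2 a) = trace(b a b^-2 a b) trace(a) - trace(b a b^-2 a b a) = x^2*y^3*z - x^3*y^2 - x*y^4 - 2*x*y^2*z^2 + y^3*z + y*z^3 + x^3 + 5*x*y^2 + x*z^2 - 4*y*z - 3*x
trace(a b^-2 a^-1 b a^-1 b) = trace(b a^-1 b a b^-2) trace(a) - trace(b a^-1 b a b^-2 a) = -x^2*y^3*z + x^3*y^2 + x*y^4 + 2*x*y^2*z^2 - x^2*y*z - y^3*z - y*z^3 - 4*x*y^2 + 4*y*z + x
trace(a^-1 b a^-1 b^-1 a b^-2) = trace(a b^-2 a^-1 b a^-1) trace(b) - trace(a b^-2 a^-1 b a^-1 b) = x^2*y^3*z - x^3*y^2 - x*y^4 - 2*x*y^2*z^2 + x^2*y*z + y^3*z + y*z^3 + 4*x*y^2 - 3*y*z - x
trace(b^-1 a b^-2 a^-3 b a^-1) = trace(a^-1 b a^-1 b^-1 a b^-2 a^-1) trace(a) - trace(a^-1 b a^-1 b^-1 a b^-2) = x^4*y^3*z - x^5*y^2 - x^3*y^4 - 2*x^3*y^2*z^2 + x^4*y*z + x^2*y*z^3 + 5*x^3*y^2 + x*y^4 + 2*x*y^2*z^2 - 5*x^2*y*z - y^3*z - y*z^3 - 4*x*y^2 + x*z^2 + 3*y*z - x
trace(b^-2 a^-3 b a^-2 b^-1 a) = trace(b^-1 a b^-2 a^-3 b a^-1) trace(a) - trace(b^-1 a b^-2 a^-3 b) = x^5*y^3*z - x^6*y^2 - x^4*y^4 - 2*x^4*y^2*z^2 + x^5*y*z + x^3*y*z^3 + 5*x^4*y^2 + x^2*y^4 + 2*x^2*y^2*z^2 - 5*x^3*y*z - x*y^3*z - x*y*z^3 - 4*x^2*y^2 + x^2*z^2 + 2*x*y*z + y^2 - 2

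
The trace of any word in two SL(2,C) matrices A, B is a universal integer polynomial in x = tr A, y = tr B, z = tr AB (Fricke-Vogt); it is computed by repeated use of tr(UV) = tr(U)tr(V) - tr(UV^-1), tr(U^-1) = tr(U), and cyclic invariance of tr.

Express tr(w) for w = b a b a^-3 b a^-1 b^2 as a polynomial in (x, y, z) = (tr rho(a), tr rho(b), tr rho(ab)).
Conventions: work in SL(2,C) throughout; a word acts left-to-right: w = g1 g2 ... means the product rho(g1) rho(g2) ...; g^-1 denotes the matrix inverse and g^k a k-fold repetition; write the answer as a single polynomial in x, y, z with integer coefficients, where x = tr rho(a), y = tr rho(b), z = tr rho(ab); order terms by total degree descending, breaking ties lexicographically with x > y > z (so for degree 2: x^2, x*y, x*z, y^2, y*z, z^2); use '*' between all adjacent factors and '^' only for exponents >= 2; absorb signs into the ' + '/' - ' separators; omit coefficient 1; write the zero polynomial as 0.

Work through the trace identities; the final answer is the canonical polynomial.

reduce: trace(b a b) = trace(b) trace(a b) - trace(a) = y*z - x
reduce: trace(b^2 a b) = trace(b) trace(b a b) - trace(b a) = y^2*z - x*y - z
trace(b^2 a b^2) = trace(b) trace(b^2 a b) - trace(b^2 a) = y^3*z - x*y^2 - 2*y*z + x
reduce: trace(b^4 a b) = trace(b) trace(b^2 a b^2) - trace(b^2 a b) = y^4*z - x*y^3 - 3*y^2*z + 2*x*y + z
trace(a b a b) = trace(a b) trace(a b) - trace(1) = z^2 - 2
so trace(a b a) = trace(a) trace(b a) - trace(b) = x*z - y
trace(b a b a b) = trace(b) trace(a b a b) - trace(a b a) = y*z^2 - x*z - y
trace(b a b a b^2) = trace(b) trace(b a b a b) - trace(b a b a) = y^2*z^2 - x*y*z - y^2 - z^2 + 2
trace(b^4 a b a) = trace(b) trace(b a b a b^2) - trace(b a b a b) = y^3*z^2 - x*y^2*z - y^3 - 2*y*z^2 + x*z + 3*y
so trace(b^4 a b a^-1) = trace(b^4 a b) trace(a) - trace(b^4 a b a) = x*y^4*z - x^2*y^3 - y^3*z^2 - 2*x*y^2*z + 2*x^2*y + y^3 + 2*y*z^2 - 3*y
so trace(b^4 a b a^-2) = trace(b^4 a b a^-1) trace(a) - trace(b^4 a b) = x^2*y^4*z - x^3*y^3 - x*y^3*z^2 - 2*x^2*y^2*z - y^4*z + 2*x^3*y + 2*x*y^3 + 2*x*y*z^2 + 3*y^2*z - 5*x*y - z
so trace(b^3 a b a^-3 b) = trace(b^4 a b a^-2) trace(a) - trace(b^4 a b a^-1) = x^3*y^4*z - x^4*y^3 - x^2*y^3*z^2 - 2*x^3*y^2*z - 2*x*y^4*z + 2*x^4*y + 3*x^2*y^3 + 2*x^2*y*z^2 + y^3*z^2 + 5*x*y^2*z - 7*x^2*y - y^3 - 2*y*z^2 - x*z + 3*y
reduce: trace(b^2) = trace(b) trace(b) - trace(1) = y^2 - 2
so trace(b^3) = trace(b) trace(b^2) - trace(b) = y^3 - 3*y
trace(a b^3 a) = trace(a) trace(b^3 a) - trace(b^3) = x*y^2*z - x^2*y - y^3 - x*z + 3*y
so trace(b a b^3 a b) = trace(b) trace(a b^3 a b) - trace(a b^3 a) = y^3*z^2 - 2*x*y^2*z + x^2*y - y*z^2 + x*z - y
so trace(a b a b a b) = trace(b a b a) trace(b a) - trace(a b) = z^3 - 3*z
so trace(a b a b a) = trace(a) trace(b a b a) - trace(b a b) = x*z^2 - y*z - x
so trace(b a b a b a b) = trace(b) trace(a b a b a b) - trace(a b a b a) = y*z^3 - x*z^2 - 2*y*z + x
trace(b a b^3 a b a) = trace(b) trace(b a b a b a b) - trace(b a b a b a) = y^2*z^3 - x*y*z^2 - 2*y^2*z - z^3 + x*y + 3*z
reduce: trace(a^-1 b a b^3 a b) = trace(b a b^3 a b) trace(a) - trace(b a b^3 a b a) = x*y^3*z^2 - 2*x^2*y^2*z - y^2*z^3 + x^3*y + x^2*z + 2*y^2*z + z^3 - 2*x*y - 3*z
trace(a^-2 b a b^3 a b) = trace(a^-1 b a b^3 a b) trace(a) - trace(a^-1 b a b^3 a b a) = x^2*y^3*z^2 - 2*x^3*y^2*z - x*y^2*z^3 + x^4*y - y^3*z^2 + x^3*z + 4*x*y^2*z + x*z^3 - 3*x^2*y + y*z^2 - 4*x*z + y
reduce: trace(b^3 a b a^-3 b a) = trace(a^-2 b a b^3 a b) trace(a) - trace(a^-2 b a b^3 a b a) = x^3*y^3*z^2 - 2*x^4*y^2*z - x^2*y^2*z^3 + x^5*y - 2*x*y^3*z^2 + x^4*z + 6*x^2*y^2*z + x^2*z^3 + y^2*z^3 - 4*x^3*y + x*y*z^2 - 5*x^2*z - 2*y^2*z - z^3 + 3*x*y + 3*z
reduce: trace(b a b a^-3 b a^-1 b^2) = trace(b^3 a b a^-3 b) trace(a) - trace(b^3 a b a^-3 b a) = x^4*y^4*z - x^5*y^3 - 2*x^3*y^3*z^2 - 2*x^2*y^4*z + x^2*y^2*z^3 + x^5*y + 3*x^3*y^3 + 2*x^3*y*z^2 + 3*x*y^3*z^2 - x^4*z - x^2*y^2*z - x^2*z^3 - y^2*z^3 - 3*x^3*y - x*y^3 - 3*x*y*z^2 + 4*x^2*z + 2*y^2*z + z^3 - 3*z

x^4*y^4*z - x^5*y^3 - 2*x^3*y^3*z^2 - 2*x^2*y^4*z + x^2*y^2*z^3 + x^5*y + 3*x^3*y^3 + 2*x^3*y*z^2 + 3*x*y^3*z^2 - x^4*z - x^2*y^2*z - x^2*z^3 - y^2*z^3 - 3*x^3*y - x*y^3 - 3*x*y*z^2 + 4*x^2*z + 2*y^2*z + z^3 - 3*z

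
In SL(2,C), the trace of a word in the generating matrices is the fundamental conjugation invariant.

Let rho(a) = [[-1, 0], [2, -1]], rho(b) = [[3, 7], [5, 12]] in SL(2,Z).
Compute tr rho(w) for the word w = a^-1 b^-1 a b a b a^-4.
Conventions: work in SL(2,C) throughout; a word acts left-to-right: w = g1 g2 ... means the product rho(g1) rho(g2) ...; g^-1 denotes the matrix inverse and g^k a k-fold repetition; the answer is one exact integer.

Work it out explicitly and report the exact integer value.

-1037

rho(a^-1) = [[-1, 0], [-2, -1]]
... * rho(b^-1) = [[12, -7], [-5, 3]]  ->  [[-12, 7], [-19, 11]]
... * rho(a) = [[-1, 0], [2, -1]]  ->  [[26, -7], [41, -11]]
... * rho(b) = [[3, 7], [5, 12]]  ->  [[43, 98], [68, 155]]
... * rho(a) = [[-1, 0], [2, -1]]  ->  [[153, -98], [242, -155]]
... * rho(b) = [[3, 7], [5, 12]]  ->  [[-31, -105], [-49, -166]]
... * rho(a^-1) = [[-1, 0], [-2, -1]]  ->  [[241, 105], [381, 166]]
... * rho(a^-1) = [[-1, 0], [-2, -1]]  ->  [[-451, -105], [-713, -166]]
... * rho(a^-1) = [[-1, 0], [-2, -1]]  ->  [[661, 105], [1045, 166]]
... * rho(a^-1) = [[-1, 0], [-2, -1]]  ->  [[-871, -105], [-1377, -166]]
tr = -871 + -166 = -1037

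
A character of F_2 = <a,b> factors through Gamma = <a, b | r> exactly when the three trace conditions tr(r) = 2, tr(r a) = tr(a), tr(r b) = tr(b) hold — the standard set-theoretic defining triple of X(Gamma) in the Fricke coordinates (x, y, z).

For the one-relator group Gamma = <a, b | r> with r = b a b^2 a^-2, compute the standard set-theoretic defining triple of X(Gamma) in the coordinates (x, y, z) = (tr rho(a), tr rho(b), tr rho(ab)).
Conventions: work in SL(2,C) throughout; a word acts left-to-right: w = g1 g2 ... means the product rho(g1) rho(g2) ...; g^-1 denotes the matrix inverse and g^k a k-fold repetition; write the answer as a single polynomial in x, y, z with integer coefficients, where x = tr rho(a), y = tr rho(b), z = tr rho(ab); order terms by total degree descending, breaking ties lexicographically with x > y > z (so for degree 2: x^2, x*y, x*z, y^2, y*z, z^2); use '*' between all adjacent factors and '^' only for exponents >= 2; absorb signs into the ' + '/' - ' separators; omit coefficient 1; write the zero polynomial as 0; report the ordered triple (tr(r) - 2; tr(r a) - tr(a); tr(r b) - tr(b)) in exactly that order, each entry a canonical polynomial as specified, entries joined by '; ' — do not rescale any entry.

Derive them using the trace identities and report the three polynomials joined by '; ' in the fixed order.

so tr(b a b) = tr(b)*tr(a b) - tr(a)   [square of b] = y*z - x
tr(b a b^2) = tr(b)*tr(b a b) - tr(b a)   [square of b] = y^2*z - x*y - z
so tr(a b a b) = tr(b a)*tr(b a) - tr(1)   [split at a repeated b] = z^2 - 2
so tr(a b a) = tr(a)*tr(b a) - tr(b)   [square of a] = x*z - y
tr(b a b^2 a) = tr(b)*tr(a b a b) - tr(a b a)   [square of b] = y*z^2 - x*z - y
tr(a^-1 b a b^2) = tr(b a b^2)*tr(a) - tr(b a b^2 a)   [inverse elimination on a] = x*y^2*z - x^2*y - y*z^2 + y
tr(b a b^2 a^-2) = tr(a^-1 b a b^2)*tr(a) - tr(a^-1 b a b^2 a)   [inverse elimination on a] = x^2*y^2*z - x^3*y - x*y*z^2 - y^2*z + 2*x*y + z
tr(b^2 a b^2) = tr(b)*tr(b a b^2) - tr(b a b) = y^3*z - x*y^2 - 2*y*z + x
so tr(a^2) = tr(a)*tr(a) - tr(1) = x^2 - 2
reduce: tr(a b^2 a) = tr(b)*tr(a^2 b) - tr(a^2) = x*y*z - x^2 - y^2 + 2
reduce: tr(b^2 a b^2 a) = tr(b)*tr(a b^2 a b) - tr(a b^2 a) = y^2*z^2 - 2*x*y*z + x^2 - 2
tr(b^2 a b^2 a^-1) = tr(b^2 a b^2)*tr(a) - tr(b^2 a b^2 a) = x*y^3*z - x^2*y^2 - y^2*z^2 + 2
tr(b a b^2 a^-2 b) = tr(b^2 a b^2 a^-1)*tr(a) - tr(b^2 a b^2) = x^2*y^3*z - x^3*y^2 - x*y^2*z^2 - y^3*z + x*y^2 + 2*y*z + x
assemble the triple (tr(r) - 2; tr(r a) - x; tr(r b) - y)

x^2*y^2*z - x^3*y - x*y*z^2 - y^2*z + 2*x*y + z - 2; x*y^2*z - x^2*y - y*z^2 - x + y; x^2*y^3*z - x^3*y^2 - x*y^2*z^2 - y^3*z + x*y^2 + 2*y*z + x - y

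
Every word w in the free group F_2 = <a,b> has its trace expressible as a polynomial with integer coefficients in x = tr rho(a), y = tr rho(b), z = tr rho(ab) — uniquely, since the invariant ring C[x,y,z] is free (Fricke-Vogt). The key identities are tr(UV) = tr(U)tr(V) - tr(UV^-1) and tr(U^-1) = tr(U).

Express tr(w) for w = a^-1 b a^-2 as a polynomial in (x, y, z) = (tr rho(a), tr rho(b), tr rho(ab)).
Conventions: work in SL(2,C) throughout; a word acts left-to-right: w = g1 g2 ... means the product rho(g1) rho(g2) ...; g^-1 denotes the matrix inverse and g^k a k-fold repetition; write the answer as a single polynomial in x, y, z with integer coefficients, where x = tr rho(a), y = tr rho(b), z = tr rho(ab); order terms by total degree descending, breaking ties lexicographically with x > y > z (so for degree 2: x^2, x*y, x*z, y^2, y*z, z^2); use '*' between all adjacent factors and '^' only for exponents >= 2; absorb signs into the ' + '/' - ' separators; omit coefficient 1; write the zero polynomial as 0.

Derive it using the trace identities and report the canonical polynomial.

trace(b a^-1) = trace(b) trace(a) - trace(b a) = x*y - z
trace(a^-2 b) = trace(b a^-1) trace(a) - trace(b) = x^2*y - x*z - y
trace(a^-1 b a^-2) = trace(a^-2 b) trace(a) - trace(a^-2 b a) = x^3*y - x^2*z - 2*x*y + z

x^3*y - x^2*z - 2*x*y + z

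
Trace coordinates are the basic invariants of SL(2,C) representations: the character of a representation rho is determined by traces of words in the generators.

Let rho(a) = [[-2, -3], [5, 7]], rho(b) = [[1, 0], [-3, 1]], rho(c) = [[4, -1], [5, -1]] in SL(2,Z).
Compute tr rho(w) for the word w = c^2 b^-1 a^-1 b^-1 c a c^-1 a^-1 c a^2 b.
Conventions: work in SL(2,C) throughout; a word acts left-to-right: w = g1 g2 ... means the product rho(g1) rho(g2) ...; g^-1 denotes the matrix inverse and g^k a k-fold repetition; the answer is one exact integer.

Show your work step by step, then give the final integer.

rho(c) = [[4, -1], [5, -1]]
... * rho(c) = [[4, -1], [5, -1]]  ->  [[11, -3], [15, -4]]
... * rho(b^-1) = [[1, 0], [3, 1]]  ->  [[2, -3], [3, -4]]
... * rho(a^-1) = [[7, 3], [-5, -2]]  ->  [[29, 12], [41, 17]]
... * rho(b^-1) = [[1, 0], [3, 1]]  ->  [[65, 12], [92, 17]]
... * rho(c) = [[4, -1], [5, -1]]  ->  [[320, -77], [453, -109]]
... * rho(a) = [[-2, -3], [5, 7]]  ->  [[-1025, -1499], [-1451, -2122]]
... * rho(c^-1) = [[-1, 1], [-5, 4]]  ->  [[8520, -7021], [12061, -9939]]
... * rho(a^-1) = [[7, 3], [-5, -2]]  ->  [[94745, 39602], [134122, 56061]]
... * rho(c) = [[4, -1], [5, -1]]  ->  [[576990, -134347], [816793, -190183]]
... * rho(a) = [[-2, -3], [5, 7]]  ->  [[-1825715, -2671399], [-2584501, -3781660]]
... * rho(a) = [[-2, -3], [5, 7]]  ->  [[-9705565, -13222648], [-13739298, -18718117]]
... * rho(b) = [[1, 0], [-3, 1]]  ->  [[29962379, -13222648], [42415053, -18718117]]
tr = 29962379 + -18718117 = 11244262

11244262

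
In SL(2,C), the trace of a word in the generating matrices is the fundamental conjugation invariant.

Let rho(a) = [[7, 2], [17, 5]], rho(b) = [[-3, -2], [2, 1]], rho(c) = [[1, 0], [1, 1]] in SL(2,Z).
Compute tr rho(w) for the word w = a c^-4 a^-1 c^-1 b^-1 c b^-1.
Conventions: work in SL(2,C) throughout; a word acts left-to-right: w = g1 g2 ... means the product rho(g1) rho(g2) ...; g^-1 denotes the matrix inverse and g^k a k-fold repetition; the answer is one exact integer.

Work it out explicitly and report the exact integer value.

30

rho(a) = [[7, 2], [17, 5]]
... * rho(c^-1) = [[1, 0], [-1, 1]]  ->  [[5, 2], [12, 5]]
... * rho(c^-1) = [[1, 0], [-1, 1]]  ->  [[3, 2], [7, 5]]
... * rho(c^-1) = [[1, 0], [-1, 1]]  ->  [[1, 2], [2, 5]]
... * rho(c^-1) = [[1, 0], [-1, 1]]  ->  [[-1, 2], [-3, 5]]
... * rho(a^-1) = [[5, -2], [-17, 7]]  ->  [[-39, 16], [-100, 41]]
... * rho(c^-1) = [[1, 0], [-1, 1]]  ->  [[-55, 16], [-141, 41]]
... * rho(b^-1) = [[1, 2], [-2, -3]]  ->  [[-87, -158], [-223, -405]]
... * rho(c) = [[1, 0], [1, 1]]  ->  [[-245, -158], [-628, -405]]
... * rho(b^-1) = [[1, 2], [-2, -3]]  ->  [[71, -16], [182, -41]]
tr = 71 + -41 = 30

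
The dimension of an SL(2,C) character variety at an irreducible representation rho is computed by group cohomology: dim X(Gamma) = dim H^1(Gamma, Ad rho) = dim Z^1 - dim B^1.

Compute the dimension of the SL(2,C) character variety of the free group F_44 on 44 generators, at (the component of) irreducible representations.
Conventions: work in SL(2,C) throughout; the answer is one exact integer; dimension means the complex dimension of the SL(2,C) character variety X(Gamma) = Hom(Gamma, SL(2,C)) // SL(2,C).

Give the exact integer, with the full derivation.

Gamma = F_44 has 44 generators and no relators.
So Z^1 = (sl_2)^44 in full: dim Z^1 = 132.
dim B^1 = 3: the coboundary map is injective because an irreducible image has centralizer 0 in sl_2.
Therefore dim X = 132 - 3 = 129.

129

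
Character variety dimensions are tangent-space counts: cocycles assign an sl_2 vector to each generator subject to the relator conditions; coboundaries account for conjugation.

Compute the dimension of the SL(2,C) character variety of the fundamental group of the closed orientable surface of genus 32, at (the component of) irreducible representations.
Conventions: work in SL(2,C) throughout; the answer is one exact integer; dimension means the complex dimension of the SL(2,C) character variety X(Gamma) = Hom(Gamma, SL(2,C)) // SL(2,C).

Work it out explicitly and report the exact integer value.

Gamma = pi_1(Sigma_32) = < a_1, b_1, ..., a_32, b_32 | prod [a_i, b_i] > has 2g = 64 generators and 1 relator.
A cocycle assigns one sl_2 vector per generator subject to the relator condition d_2(z) = 0: dim of the unconstrained space is 3*2g = 192.
H^2 = coker(d_2) is dual to H^0 = 0 at irreducible rho (Poincare duality), so d_2 is onto: dim Z^1 = 189.
Coboundaries contribute dim B^1 = 3 (injective at irreducible rho).
dim H^1 = 189 - 3 = 186 = dim X.

186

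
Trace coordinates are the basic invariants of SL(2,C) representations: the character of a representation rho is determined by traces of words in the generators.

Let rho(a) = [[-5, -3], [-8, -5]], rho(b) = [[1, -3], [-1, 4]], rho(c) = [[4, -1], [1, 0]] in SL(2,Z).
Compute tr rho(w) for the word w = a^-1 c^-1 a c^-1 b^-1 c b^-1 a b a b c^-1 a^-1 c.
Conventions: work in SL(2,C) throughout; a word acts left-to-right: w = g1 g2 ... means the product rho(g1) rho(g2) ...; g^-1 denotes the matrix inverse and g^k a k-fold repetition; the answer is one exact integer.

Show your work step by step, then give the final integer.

rho(a^-1) = [[-5, 3], [8, -5]]
... * rho(c^-1) = [[0, 1], [-1, 4]]  ->  [[-3, 7], [5, -12]]
... * rho(a) = [[-5, -3], [-8, -5]]  ->  [[-41, -26], [71, 45]]
... * rho(c^-1) = [[0, 1], [-1, 4]]  ->  [[26, -145], [-45, 251]]
... * rho(b^-1) = [[4, 3], [1, 1]]  ->  [[-41, -67], [71, 116]]
... * rho(c) = [[4, -1], [1, 0]]  ->  [[-231, 41], [400, -71]]
... * rho(b^-1) = [[4, 3], [1, 1]]  ->  [[-883, -652], [1529, 1129]]
... * rho(a) = [[-5, -3], [-8, -5]]  ->  [[9631, 5909], [-16677, -10232]]
... * rho(b) = [[1, -3], [-1, 4]]  ->  [[3722, -5257], [-6445, 9103]]
... * rho(a) = [[-5, -3], [-8, -5]]  ->  [[23446, 15119], [-40599, -26180]]
... * rho(b) = [[1, -3], [-1, 4]]  ->  [[8327, -9862], [-14419, 17077]]
... * rho(c^-1) = [[0, 1], [-1, 4]]  ->  [[9862, -31121], [-17077, 53889]]
... * rho(a^-1) = [[-5, 3], [8, -5]]  ->  [[-298278, 185191], [516497, -320676]]
... * rho(c) = [[4, -1], [1, 0]]  ->  [[-1007921, 298278], [1745312, -516497]]
tr = -1007921 + -516497 = -1524418

-1524418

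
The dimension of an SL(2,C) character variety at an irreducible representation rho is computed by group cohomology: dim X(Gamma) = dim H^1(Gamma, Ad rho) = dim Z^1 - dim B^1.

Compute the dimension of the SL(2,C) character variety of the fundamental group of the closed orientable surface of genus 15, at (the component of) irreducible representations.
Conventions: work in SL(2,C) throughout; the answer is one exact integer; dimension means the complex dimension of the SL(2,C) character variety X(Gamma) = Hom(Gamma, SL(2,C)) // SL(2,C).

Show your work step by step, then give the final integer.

pi_1 of the closed genus-15 surface has 30 generators bound by the single product-of-commutators relator.
Unconstrained cocycle data is one sl_2 vector per generator (90 dimensions), cut by the relator condition d_2(z) = 0.
H^2 = coker(d_2) is dual to H^0 = 0 at irreducible rho (Poincare duality), so d_2 is onto: dim Z^1 = 87.
As always at irreducible rho, dim B^1 = 3.
dim X = dim H^1 = 87 - 3 = 84.

84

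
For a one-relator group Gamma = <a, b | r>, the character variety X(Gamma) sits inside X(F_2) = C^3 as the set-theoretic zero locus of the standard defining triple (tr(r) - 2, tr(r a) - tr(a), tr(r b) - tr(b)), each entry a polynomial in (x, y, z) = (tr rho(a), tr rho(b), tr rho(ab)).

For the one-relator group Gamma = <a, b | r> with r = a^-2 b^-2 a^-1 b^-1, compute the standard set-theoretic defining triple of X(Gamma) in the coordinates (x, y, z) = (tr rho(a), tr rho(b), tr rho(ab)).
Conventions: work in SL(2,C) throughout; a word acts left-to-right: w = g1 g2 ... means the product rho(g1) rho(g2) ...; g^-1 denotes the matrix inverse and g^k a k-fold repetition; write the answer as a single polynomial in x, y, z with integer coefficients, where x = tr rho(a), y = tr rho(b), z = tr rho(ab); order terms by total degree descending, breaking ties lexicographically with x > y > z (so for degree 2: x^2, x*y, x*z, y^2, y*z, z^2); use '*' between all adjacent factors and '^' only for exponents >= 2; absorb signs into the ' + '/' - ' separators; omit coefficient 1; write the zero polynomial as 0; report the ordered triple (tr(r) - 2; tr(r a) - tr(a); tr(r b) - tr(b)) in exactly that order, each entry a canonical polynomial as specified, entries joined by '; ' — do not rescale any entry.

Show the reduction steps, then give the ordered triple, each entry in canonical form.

tr(a^-1) = tr(a) = x
tr(a^-1 b) = tr(b) * tr(a) - tr(b a)   [inverse elimination on a] = x*y - z
tr(a^-1 b^-1) = tr(a^-1) * tr(b) - tr(a^-1 b)   [inverse elimination on b] = z
tr(b^-1 a^-1 b^-1) = tr(a^-1 b^-1) * tr(b) - tr(a^-1)   [inverse elimination on b] = y*z - x
tr(a b a) = tr(a) * tr(b a) - tr(b)   [square of a] = x*z - y
tr(a b a b) = tr(a b) * tr(a b) - tr(1)   [split at a repeated a] = z^2 - 2
tr(b^-1 a b a) = tr(a b a) * tr(b) - tr(a b a b)   [inverse elimination on b] = x*y*z - y^2 - z^2 + 2
tr(a^-1 b^-1 a b) = tr(b^-1 a b) * tr(a) - tr(b^-1 a b a)   [inverse elimination on a] = -x*y*z + x^2 + y^2 + z^2 - 2
tr(b^-1 a^-1 b^-1 a) = tr(a^-1 b^-1 a) * tr(b) - tr(a^-1 b^-1 a b)   [inverse elimination on b] = x*y*z - x^2 - z^2 + 2
tr(a^-1 b^-1 a^-1 b^-1) = tr(b^-1 a^-1 b^-1) * tr(a) - tr(b^-1 a^-1 b^-1 a)   [inverse elimination on a] = z^2 - 2
tr(a^-1 b^-1 a^-2 b^-1) = tr(a^-1 b^-1 a^-1 b^-1) * tr(a) - tr(a^-1 b^-1 a^-1 b^-1 a)   [inverse elimination on a] = x*z^2 - y*z - x
tr(a^-1 b^-1 a^-2) = tr(b^-1 a^-2) * tr(a) - tr(b^-1 a^-1)   [inverse elimination on a] = x^2*z - x*y - z
tr(a^-2 b^-2 a^-1 b^-1) = tr(a^-1 b^-1 a^-2 b^-1) * tr(b) - tr(a^-1 b^-1 a^-2)   [inverse elimination on b] = x*y*z^2 - x^2*z - y^2*z + z
tr(a^-1 b^-2 a^-1 b^-1) = tr(b^-1 a^-1 b^-1 a^-1) * tr(b) - tr(b^-1 a^-1 b^-1 a^-1 b) = y*z^2 - x*z - y
tr(a^-2) = tr(a^-1) * tr(a) - tr(1)   [inverse elimination on a] = x^2 - 2
tr(a^-3) = tr(a^-2) * tr(a) - tr(a^-1)   [inverse elimination on a] = x^3 - 3*x
tr(a^-2 b^-2 a^-1) = tr(a^-3 b^-1) * tr(b) - tr(a^-3)   [inverse elimination on b] = x^2*y*z - x^3 - x*y^2 - y*z + 3*x
assemble the triple (tr(r) - 2; tr(r a) - x; tr(r b) - y)

x*y*z^2 - x^2*z - y^2*z + z - 2; y*z^2 - x*z - x - y; x^2*y*z - x^3 - x*y^2 - y*z + 3*x - y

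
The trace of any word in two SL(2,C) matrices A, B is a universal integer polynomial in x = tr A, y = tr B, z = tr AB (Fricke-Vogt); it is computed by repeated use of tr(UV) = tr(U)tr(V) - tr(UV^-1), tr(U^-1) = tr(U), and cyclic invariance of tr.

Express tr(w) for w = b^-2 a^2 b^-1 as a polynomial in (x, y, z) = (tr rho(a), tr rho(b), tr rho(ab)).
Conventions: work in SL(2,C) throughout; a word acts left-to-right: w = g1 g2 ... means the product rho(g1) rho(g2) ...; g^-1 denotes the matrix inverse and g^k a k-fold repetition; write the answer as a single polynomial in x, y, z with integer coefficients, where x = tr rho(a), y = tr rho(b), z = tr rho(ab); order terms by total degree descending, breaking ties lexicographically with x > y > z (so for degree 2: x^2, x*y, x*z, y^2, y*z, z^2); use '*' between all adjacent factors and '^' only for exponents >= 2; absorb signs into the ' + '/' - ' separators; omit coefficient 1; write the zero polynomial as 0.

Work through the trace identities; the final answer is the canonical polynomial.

x^2*y^3 - x*y^2*z - 2*x^2*y - y^3 + x*z + 3*y

so trace(a^2) = trace(a)*trace(a) - trace(1) = x^2 - 2
reduce: trace(a^2 b) = trace(a)*trace(b a) - trace(b) = x*z - y
so trace(a^2 b^-1) = trace(a^2)*trace(b) - trace(a^2 b) = x^2*y - x*z - y
trace(b^-1 a^2 b^-1) = trace(a^2 b^-1)*trace(b) - trace(a^2) = x^2*y^2 - x*y*z - x^2 - y^2 + 2
so trace(b^-2 a^2 b^-1) = trace(b^-1 a^2 b^-1)*trace(b) - trace(b^-1 a^2) = x^2*y^3 - x*y^2*z - 2*x^2*y - y^3 + x*z + 3*y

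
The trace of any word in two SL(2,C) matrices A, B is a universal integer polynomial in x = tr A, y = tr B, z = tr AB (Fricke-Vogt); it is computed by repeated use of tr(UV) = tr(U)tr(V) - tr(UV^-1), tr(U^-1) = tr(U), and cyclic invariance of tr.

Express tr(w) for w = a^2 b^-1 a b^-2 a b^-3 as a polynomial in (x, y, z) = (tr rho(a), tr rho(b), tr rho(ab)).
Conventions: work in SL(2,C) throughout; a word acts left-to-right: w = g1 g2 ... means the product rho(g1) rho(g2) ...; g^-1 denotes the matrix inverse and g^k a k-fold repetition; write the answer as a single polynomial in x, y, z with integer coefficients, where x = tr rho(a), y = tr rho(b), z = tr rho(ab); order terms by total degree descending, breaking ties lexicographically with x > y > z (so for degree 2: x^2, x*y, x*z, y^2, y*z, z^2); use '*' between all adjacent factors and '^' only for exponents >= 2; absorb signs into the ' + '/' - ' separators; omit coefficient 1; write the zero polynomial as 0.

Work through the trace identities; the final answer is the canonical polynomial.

trace(a^2) = trace(a) * trace(a) - trace(1)   [square of a] = x^2 - 2
next, trace(a^3) = trace(a) * trace(a^2) - trace(a)   [square of a] = x^3 - 3*x
trace(a^4) = trace(a) * trace(a^3) - trace(a^2)   [square of a] = x^4 - 4*x^2 + 2
next, trace(a b a) = trace(a) * trace(b a) - trace(b)   [square of a] = x*z - y
next, trace(b a^3) = trace(a) * trace(a b a) - trace(a b)   [square of a] = x^2*z - x*y - z
and trace(a^4 b) = trace(a) * trace(b a^3) - trace(b a^2)   [square of a] = x^3*z - x^2*y - 2*x*z + y
trace(a^4 b^-1) = trace(a^4) * trace(b) - trace(a^4 b)   [inverse elimination on b] = x^4*y - x^3*z - 3*x^2*y + 2*x*z + y
trace(a b^-2 a^3) = trace(a^4 b^-1) * trace(b) - trace(a^4)   [inverse elimination on b] = x^4*y^2 - x^3*y*z - x^4 - 3*x^2*y^2 + 2*x*y*z + 4*x^2 + y^2 - 2
trace(b a b a) = trace(a b) * trace(a b) - trace(1)   [split at a repeated a] = z^2 - 2
next, trace(b a b) = trace(b) * trace(a b) - trace(a)   [square of b] = y*z - x
trace(b a b a^2) = trace(a) * trace(b a b a) - trace(b a b)   [square of a] = x*z^2 - y*z - x
and trace(a^3 b a b) = trace(a) * trace(b a b a^2) - trace(b a b a)   [square of a] = x^2*z^2 - x*y*z - x^2 - z^2 + 2
next, trace(a^3 b a b^-1) = trace(a^3 b a) * trace(b) - trace(a^3 b a b)   [inverse elimination on b] = x^3*y*z - x^2*y^2 - x^2*z^2 - x*y*z + x^2 + y^2 + z^2 - 2
and trace(a b^-2 a^3 b) = trace(a^3 b a b^-1) * trace(b) - trace(a^3 b a)   [inverse elimination on b] = x^3*y^2*z - x^2*y^3 - x^2*y*z^2 - x^3*z - x*y^2*z + 2*x^2*y + y^3 + y*z^2 + 2*x*z - 3*y
trace(a b^-2 a^3 b^-1) = trace(a b^-2 a^3) * trace(b) - trace(a b^-2 a^3 b)   [inverse elimination on b] = x^4*y^3 - 2*x^3*y^2*z - x^4*y - 2*x^2*y^3 + x^2*y*z^2 + x^3*z + 3*x*y^2*z + 2*x^2*y - y*z^2 - 2*x*z + y
trace(b^-2 a^3 b^-2 a) = trace(a b^-2 a^3 b^-1) * trace(b) - trace(a b^-2 a^3)   [inverse elimination on b] = x^4*y^4 - 2*x^3*y^3*z - 2*x^4*y^2 - 2*x^2*y^4 + x^2*y^2*z^2 + 2*x^3*y*z + 3*x*y^3*z + x^4 + 5*x^2*y^2 - y^2*z^2 - 4*x*y*z - 4*x^2 + 2
trace(a b^-1 a^3 b^-1) = trace(a b^-1 a^3) * trace(b) - trace(a b^-1 a^3 b)   [inverse elimination on b] = x^4*y^2 - 2*x^3*y*z - 2*x^2*y^2 + x^2*z^2 + 3*x*y*z - x^2 - z^2 + 2
trace(b^-1 a^3 b^-2 a) = trace(a b^-1 a^3 b^-1) * trace(b) - trace(a b^-1 a^3)   [inverse elimination on b] = x^4*y^3 - 2*x^3*y^2*z - x^4*y - 2*x^2*y^3 + x^2*y*z^2 + x^3*z + 3*x*y^2*z + 2*x^2*y - y*z^2 - 2*x*z + y
trace(a b^-2 a b^-3 a^2) = trace(b^-2 a^3 b^-2 a) * trace(b) - trace(b^-2 a^3 b^-2 a b)   [inverse elimination on b] = x^4*y^5 - 2*x^3*y^4*z - 3*x^4*y^3 - 2*x^2*y^5 + x^2*y^3*z^2 + 4*x^3*y^2*z + 3*x*y^4*z + 2*x^4*y + 7*x^2*y^3 - x^2*y*z^2 - y^3*z^2 - x^3*z - 7*x*y^2*z - 6*x^2*y + y*z^2 + 2*x*z + y
and trace(b^2) = trace(b) * trace(b) - trace(1)   [square of b] = y^2 - 2
and trace(b a^2 b) = trace(a) * trace(b^2 a) - trace(b^2)   [square of a] = x*y*z - x^2 - y^2 + 2
and trace(a^2 b a^2 b) = trace(a) * trace(b a^2 b a) - trace(b a^2 b)   [square of a] = x^2*z^2 - 2*x*y*z + y^2 - 2
trace(a b^-1 a^2 b a) = trace(a^2 b a^2) * trace(b) - trace(a^2 b a^2 b)   [inverse elimination on b] = x^3*y*z - x^2*y^2 - x^2*z^2 + 2
next, trace(b a b a b a) = trace(b a) * trace(b a b a) - trace(b^-1 a^-1)   [split at a repeated b] = z^3 - 3*z
next, trace(b a b a b) = trace(b) * trace(a b a b) - trace(a b a)   [square of b] = y*z^2 - x*z - y
trace(a^2 b a b a b) = trace(a) * trace(b a b a b a) - trace(b a b a b)   [square of a] = x*z^3 - y*z^2 - 2*x*z + y
and trace(a b^-1 a^2 b a b) = trace(a^2 b a b a) * trace(b) - trace(a^2 b a b a b)   [inverse elimination on b] = x^2*y*z^2 - x*y^2*z - x*z^3 - x^2*y + 2*x*z + y
next, trace(a b^-1 a^2 b a b^-1) = trace(a b^-1 a^2 b a) * trace(b) - trace(a b^-1 a^2 b a b)   [inverse elimination on b] = x^3*y^2*z - x^2*y^3 - 2*x^2*y*z^2 + x*y^2*z + x*z^3 + x^2*y - 2*x*z + y
next, trace(a^2 b a b^-2 a b^-1) = trace(a b^-1 a^2 b a b^-1) * trace(b) - trace(a b^-1 a^2 b a)   [inverse elimination on b] = x^3*y^3*z - x^2*y^4 - 2*x^2*y^2*z^2 - x^3*y*z + x*y^3*z + x*y*z^3 + 2*x^2*y^2 + x^2*z^2 - 2*x*y*z + y^2 - 2
and trace(b^-2 a^2 b a b^-2 a) = trace(a^2 b a b^-2 a b^-1) * trace(b) - trace(a^2 b a b^-2 a)   [inverse elimination on b] = x^3*y^4*z - x^2*y^5 - 2*x^2*y^3*z^2 - 2*x^3*y^2*z + x*y^4*z + x*y^2*z^3 + 3*x^2*y^3 + 2*x^2*y*z^2 + x^3*z - x*y^2*z - 2*x^2*y - y*z^2 - 2*x*z + y
next, trace(a b^-2 a b^-3 a^2 b) = trace(b^-2 a^2 b a b^-2 a) * trace(b) - trace(b^-2 a^2 b a b^-2 a b)   [inverse elimination on b] = x^3*y^5*z - x^2*y^6 - 2*x^2*y^4*z^2 - 3*x^3*y^3*z + x*y^5*z + x*y^3*z^3 + 4*x^2*y^4 + 4*x^2*y^2*z^2 + 2*x^3*y*z - 2*x*y^3*z - x*y*z^3 - 4*x^2*y^2 - x^2*z^2 - y^2*z^2 + 2
trace(a^2 b^-1 a b^-2 a b^-3) = trace(a b^-2 a b^-3 a^2) * trace(b) - trace(a b^-2 a b^-3 a^2 b)   [inverse elimination on b] = x^4*y^6 - 3*x^3*y^5*z - 3*x^4*y^4 - x^2*y^6 + 3*x^2*y^4*z^2 + 7*x^3*y^3*z + 2*x*y^5*z - x*y^3*z^3 + 2*x^4*y^2 + 3*x^2*y^4 - 5*x^2*y^2*z^2 - y^4*z^2 - 3*x^3*y*z - 5*x*y^3*z + x*y*z^3 - 2*x^2*y^2 + x^2*z^2 + 2*y^2*z^2 + 2*x*y*z + y^2 - 2

x^4*y^6 - 3*x^3*y^5*z - 3*x^4*y^4 - x^2*y^6 + 3*x^2*y^4*z^2 + 7*x^3*y^3*z + 2*x*y^5*z - x*y^3*z^3 + 2*x^4*y^2 + 3*x^2*y^4 - 5*x^2*y^2*z^2 - y^4*z^2 - 3*x^3*y*z - 5*x*y^3*z + x*y*z^3 - 2*x^2*y^2 + x^2*z^2 + 2*y^2*z^2 + 2*x*y*z + y^2 - 2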